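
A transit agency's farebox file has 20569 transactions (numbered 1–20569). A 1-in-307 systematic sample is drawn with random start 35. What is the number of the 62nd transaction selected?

k = 307
62nd selection = r + (62−1)·k = 35 + 61×307 = 35 + 18727 = 18762

18762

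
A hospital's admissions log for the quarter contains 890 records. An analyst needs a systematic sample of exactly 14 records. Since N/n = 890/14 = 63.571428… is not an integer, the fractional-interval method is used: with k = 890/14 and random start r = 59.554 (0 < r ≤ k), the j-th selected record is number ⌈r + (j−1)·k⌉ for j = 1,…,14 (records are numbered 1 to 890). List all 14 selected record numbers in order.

j=1: r + 0k = 59.554 → ⌈·⌉ = 60
j=2: r + 1k = 123.125428… → ⌈·⌉ = 124
j=3: r + 2k = 186.696857… → ⌈·⌉ = 187
j=4: r + 3k = 250.268285… → ⌈·⌉ = 251
j=5: r + 4k = 313.839714… → ⌈·⌉ = 314
j=6: r + 5k = 377.411142… → ⌈·⌉ = 378
j=7: r + 6k = 440.982571… → ⌈·⌉ = 441
j=8: r + 7k = 504.554 → ⌈·⌉ = 505
j=9: r + 8k = 568.125428… → ⌈·⌉ = 569
j=10: r + 9k = 631.696857… → ⌈·⌉ = 632
j=11: r + 10k = 695.268285… → ⌈·⌉ = 696
j=12: r + 11k = 758.839714… → ⌈·⌉ = 759
j=13: r + 12k = 822.411142… → ⌈·⌉ = 823
j=14: r + 13k = 885.982571… → ⌈·⌉ = 886

60, 124, 187, 251, 314, 378, 441, 505, 569, 632, 696, 759, 823, 886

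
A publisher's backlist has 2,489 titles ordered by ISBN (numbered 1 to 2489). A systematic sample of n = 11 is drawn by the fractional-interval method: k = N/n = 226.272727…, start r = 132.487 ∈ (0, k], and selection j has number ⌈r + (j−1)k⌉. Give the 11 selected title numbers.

133, 359, 586, 812, 1038, 1264, 1491, 1717, 1943, 2169, 2396

j=1: r + 0k = 132.487 → ⌈·⌉ = 133
j=2: r + 1k = 358.759727… → ⌈·⌉ = 359
j=3: r + 2k = 585.032454… → ⌈·⌉ = 586
j=4: r + 3k = 811.305181… → ⌈·⌉ = 812
j=5: r + 4k = 1037.577909… → ⌈·⌉ = 1038
j=6: r + 5k = 1263.850636… → ⌈·⌉ = 1264
j=7: r + 6k = 1490.123363… → ⌈·⌉ = 1491
j=8: r + 7k = 1716.396090… → ⌈·⌉ = 1717
j=9: r + 8k = 1942.668818… → ⌈·⌉ = 1943
j=10: r + 9k = 2168.941545… → ⌈·⌉ = 2169
j=11: r + 10k = 2395.214272… → ⌈·⌉ = 2396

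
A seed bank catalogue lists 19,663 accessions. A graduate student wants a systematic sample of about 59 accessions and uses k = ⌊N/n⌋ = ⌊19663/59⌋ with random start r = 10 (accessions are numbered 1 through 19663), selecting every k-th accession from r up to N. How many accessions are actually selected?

k = ⌊19663/59⌋ = 333
Achieved size = ⌊(19663 − 10)/333⌋ + 1 = ⌊19653/333⌋ + 1 = 59 + 1 = 60
(last selection: 10 + 59×333 = 19657 ≤ 19663; next would be 19990 > 19663)

60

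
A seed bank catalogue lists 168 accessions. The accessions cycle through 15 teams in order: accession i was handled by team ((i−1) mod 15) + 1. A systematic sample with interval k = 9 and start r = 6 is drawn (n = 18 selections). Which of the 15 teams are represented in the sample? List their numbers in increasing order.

3, 6, 9, 12, 15

Consecutive selections differ by k = 9, so their team numbers differ by 9 mod 15 = 9.
gcd(9, 15) = 3, so the sample visits 15/3 = 5 distinct residues mod 15.
Start 6 is team 6; the teams hit are 3, 6, 9, 12, 15.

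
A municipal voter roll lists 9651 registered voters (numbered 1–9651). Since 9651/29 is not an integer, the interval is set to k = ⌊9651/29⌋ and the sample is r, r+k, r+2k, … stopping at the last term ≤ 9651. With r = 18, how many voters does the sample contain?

k = ⌊9651/29⌋ = 332
Achieved size = ⌊(9651 − 18)/332⌋ + 1 = ⌊9633/332⌋ + 1 = 29 + 1 = 30
(last selection: 18 + 29×332 = 9646 ≤ 9651; next would be 9978 > 9651)

30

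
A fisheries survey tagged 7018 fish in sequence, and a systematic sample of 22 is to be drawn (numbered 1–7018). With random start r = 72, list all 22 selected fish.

72, 391, 710, 1029, 1348, 1667, 1986, 2305, 2624, 2943, 3262, 3581, 3900, 4219, 4538, 4857, 5176, 5495, 5814, 6133, 6452, 6771

k = N/n = 7018/22 = 319
fish 1: 72
fish 2: 72 + 319 = 391
fish 3: 391 + 319 = 710
fish 4: 710 + 319 = 1029
fish 5: 1029 + 319 = 1348
fish 6: 1348 + 319 = 1667
fish 7: 1667 + 319 = 1986
fish 8: 1986 + 319 = 2305
fish 9: 2305 + 319 = 2624
fish 10: 2624 + 319 = 2943
fish 11: 2943 + 319 = 3262
fish 12: 3262 + 319 = 3581
fish 13: 3581 + 319 = 3900
fish 14: 3900 + 319 = 4219
fish 15: 4219 + 319 = 4538
fish 16: 4538 + 319 = 4857
fish 17: 4857 + 319 = 5176
fish 18: 5176 + 319 = 5495
fish 19: 5495 + 319 = 5814
fish 20: 5814 + 319 = 6133
fish 21: 6133 + 319 = 6452
fish 22: 6452 + 319 = 6771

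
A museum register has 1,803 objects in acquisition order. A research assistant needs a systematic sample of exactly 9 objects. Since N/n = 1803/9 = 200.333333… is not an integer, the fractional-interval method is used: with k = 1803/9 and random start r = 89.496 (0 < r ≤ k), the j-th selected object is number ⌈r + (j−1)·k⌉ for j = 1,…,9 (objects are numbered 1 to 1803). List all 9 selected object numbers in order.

90, 290, 491, 691, 891, 1092, 1292, 1492, 1693

j=1: r + 0k = 89.496 → ⌈·⌉ = 90
j=2: r + 1k = 289.829333… → ⌈·⌉ = 290
j=3: r + 2k = 490.162666… → ⌈·⌉ = 491
j=4: r + 3k = 690.496 → ⌈·⌉ = 691
j=5: r + 4k = 890.829333… → ⌈·⌉ = 891
j=6: r + 5k = 1091.162666… → ⌈·⌉ = 1092
j=7: r + 6k = 1291.496 → ⌈·⌉ = 1292
j=8: r + 7k = 1491.829333… → ⌈·⌉ = 1492
j=9: r + 8k = 1692.162666… → ⌈·⌉ = 1693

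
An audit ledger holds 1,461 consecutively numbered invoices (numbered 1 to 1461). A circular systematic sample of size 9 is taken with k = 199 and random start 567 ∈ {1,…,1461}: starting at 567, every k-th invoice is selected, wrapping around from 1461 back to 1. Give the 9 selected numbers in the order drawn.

Selection 1: 567
Selection 2: 567 + 199 = 766
Selection 3: 766 + 199 = 965
Selection 4: 965 + 199 = 1164
Selection 5: 1164 + 199 = 1363
Selection 6: 1363 + 199 = 1562 → 1562 − 1461 = 101
Selection 7: 101 + 199 = 300
Selection 8: 300 + 199 = 499
Selection 9: 499 + 199 = 698

567, 766, 965, 1164, 1363, 101, 300, 499, 698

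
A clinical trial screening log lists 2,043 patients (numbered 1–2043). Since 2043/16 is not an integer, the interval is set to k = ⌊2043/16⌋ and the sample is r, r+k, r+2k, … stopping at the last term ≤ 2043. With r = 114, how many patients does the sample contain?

k = ⌊2043/16⌋ = 127
Achieved size = ⌊(2043 − 114)/127⌋ + 1 = ⌊1929/127⌋ + 1 = 15 + 1 = 16
(last selection: 114 + 15×127 = 2019 ≤ 2043; next would be 2146 > 2043)

16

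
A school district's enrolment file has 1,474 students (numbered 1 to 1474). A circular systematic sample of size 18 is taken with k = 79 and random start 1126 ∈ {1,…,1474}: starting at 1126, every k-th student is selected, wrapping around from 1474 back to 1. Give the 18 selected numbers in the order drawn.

1126, 1205, 1284, 1363, 1442, 47, 126, 205, 284, 363, 442, 521, 600, 679, 758, 837, 916, 995

Selection 1: 1126
Selection 2: 1126 + 79 = 1205
Selection 3: 1205 + 79 = 1284
Selection 4: 1284 + 79 = 1363
Selection 5: 1363 + 79 = 1442
Selection 6: 1442 + 79 = 1521 → 1521 − 1474 = 47
Selection 7: 47 + 79 = 126
Selection 8: 126 + 79 = 205
Selection 9: 205 + 79 = 284
Selection 10: 284 + 79 = 363
Selection 11: 363 + 79 = 442
Selection 12: 442 + 79 = 521
Selection 13: 521 + 79 = 600
Selection 14: 600 + 79 = 679
Selection 15: 679 + 79 = 758
Selection 16: 758 + 79 = 837
Selection 17: 837 + 79 = 916
Selection 18: 916 + 79 = 995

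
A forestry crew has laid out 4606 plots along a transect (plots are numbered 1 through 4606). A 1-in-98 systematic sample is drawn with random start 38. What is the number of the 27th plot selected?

k = 98
27th selection = r + (27−1)·k = 38 + 26×98 = 38 + 2548 = 2586

2586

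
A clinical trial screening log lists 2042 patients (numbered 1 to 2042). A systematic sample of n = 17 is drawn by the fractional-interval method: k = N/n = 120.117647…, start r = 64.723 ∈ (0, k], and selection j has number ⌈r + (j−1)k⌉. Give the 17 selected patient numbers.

j=1: r + 0k = 64.723 → ⌈·⌉ = 65
j=2: r + 1k = 184.840647… → ⌈·⌉ = 185
j=3: r + 2k = 304.958294… → ⌈·⌉ = 305
j=4: r + 3k = 425.075941… → ⌈·⌉ = 426
j=5: r + 4k = 545.193588… → ⌈·⌉ = 546
j=6: r + 5k = 665.311235… → ⌈·⌉ = 666
j=7: r + 6k = 785.428882… → ⌈·⌉ = 786
j=8: r + 7k = 905.546529… → ⌈·⌉ = 906
j=9: r + 8k = 1025.664176… → ⌈·⌉ = 1026
j=10: r + 9k = 1145.781823… → ⌈·⌉ = 1146
j=11: r + 10k = 1265.899470… → ⌈·⌉ = 1266
j=12: r + 11k = 1386.017117… → ⌈·⌉ = 1387
j=13: r + 12k = 1506.134764… → ⌈·⌉ = 1507
j=14: r + 13k = 1626.252411… → ⌈·⌉ = 1627
j=15: r + 14k = 1746.370058… → ⌈·⌉ = 1747
j=16: r + 15k = 1866.487705… → ⌈·⌉ = 1867
j=17: r + 16k = 1986.605352… → ⌈·⌉ = 1987

65, 185, 305, 426, 546, 666, 786, 906, 1026, 1146, 1266, 1387, 1507, 1627, 1747, 1867, 1987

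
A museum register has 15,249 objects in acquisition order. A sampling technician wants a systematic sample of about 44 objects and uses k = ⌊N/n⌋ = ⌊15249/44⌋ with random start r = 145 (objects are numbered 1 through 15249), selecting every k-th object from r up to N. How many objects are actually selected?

k = ⌊15249/44⌋ = 346
Achieved size = ⌊(15249 − 145)/346⌋ + 1 = ⌊15104/346⌋ + 1 = 43 + 1 = 44
(last selection: 145 + 43×346 = 15023 ≤ 15249; next would be 15369 > 15249)

44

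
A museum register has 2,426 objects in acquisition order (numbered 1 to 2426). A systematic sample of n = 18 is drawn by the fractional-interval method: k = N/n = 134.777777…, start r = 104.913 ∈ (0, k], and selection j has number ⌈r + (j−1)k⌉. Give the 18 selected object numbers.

j=1: r + 0k = 104.913 → ⌈·⌉ = 105
j=2: r + 1k = 239.690777… → ⌈·⌉ = 240
j=3: r + 2k = 374.468555… → ⌈·⌉ = 375
j=4: r + 3k = 509.246333… → ⌈·⌉ = 510
j=5: r + 4k = 644.024111… → ⌈·⌉ = 645
j=6: r + 5k = 778.801888… → ⌈·⌉ = 779
j=7: r + 6k = 913.579666… → ⌈·⌉ = 914
j=8: r + 7k = 1048.357444… → ⌈·⌉ = 1049
j=9: r + 8k = 1183.135222… → ⌈·⌉ = 1184
j=10: r + 9k = 1317.913 → ⌈·⌉ = 1318
j=11: r + 10k = 1452.690777… → ⌈·⌉ = 1453
j=12: r + 11k = 1587.468555… → ⌈·⌉ = 1588
j=13: r + 12k = 1722.246333… → ⌈·⌉ = 1723
j=14: r + 13k = 1857.024111… → ⌈·⌉ = 1858
j=15: r + 14k = 1991.801888… → ⌈·⌉ = 1992
j=16: r + 15k = 2126.579666… → ⌈·⌉ = 2127
j=17: r + 16k = 2261.357444… → ⌈·⌉ = 2262
j=18: r + 17k = 2396.135222… → ⌈·⌉ = 2397

105, 240, 375, 510, 645, 779, 914, 1049, 1184, 1318, 1453, 1588, 1723, 1858, 1992, 2127, 2262, 2397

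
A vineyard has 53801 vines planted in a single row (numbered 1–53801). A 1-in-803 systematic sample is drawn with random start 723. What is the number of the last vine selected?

53721

k = 803
67th selection = r + (67−1)·k = 723 + 66×803 = 723 + 52998 = 53721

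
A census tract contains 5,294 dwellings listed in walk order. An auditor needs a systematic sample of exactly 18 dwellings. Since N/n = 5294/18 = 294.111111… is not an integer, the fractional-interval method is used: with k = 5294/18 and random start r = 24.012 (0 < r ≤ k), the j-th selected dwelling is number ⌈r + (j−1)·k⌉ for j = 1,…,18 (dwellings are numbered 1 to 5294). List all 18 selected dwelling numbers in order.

j=1: r + 0k = 24.012 → ⌈·⌉ = 25
j=2: r + 1k = 318.123111… → ⌈·⌉ = 319
j=3: r + 2k = 612.234222… → ⌈·⌉ = 613
j=4: r + 3k = 906.345333… → ⌈·⌉ = 907
j=5: r + 4k = 1200.456444… → ⌈·⌉ = 1201
j=6: r + 5k = 1494.567555… → ⌈·⌉ = 1495
j=7: r + 6k = 1788.678666… → ⌈·⌉ = 1789
j=8: r + 7k = 2082.789777… → ⌈·⌉ = 2083
j=9: r + 8k = 2376.900888… → ⌈·⌉ = 2377
j=10: r + 9k = 2671.012 → ⌈·⌉ = 2672
j=11: r + 10k = 2965.123111… → ⌈·⌉ = 2966
j=12: r + 11k = 3259.234222… → ⌈·⌉ = 3260
j=13: r + 12k = 3553.345333… → ⌈·⌉ = 3554
j=14: r + 13k = 3847.456444… → ⌈·⌉ = 3848
j=15: r + 14k = 4141.567555… → ⌈·⌉ = 4142
j=16: r + 15k = 4435.678666… → ⌈·⌉ = 4436
j=17: r + 16k = 4729.789777… → ⌈·⌉ = 4730
j=18: r + 17k = 5023.900888… → ⌈·⌉ = 5024

25, 319, 613, 907, 1201, 1495, 1789, 2083, 2377, 2672, 2966, 3260, 3554, 3848, 4142, 4436, 4730, 5024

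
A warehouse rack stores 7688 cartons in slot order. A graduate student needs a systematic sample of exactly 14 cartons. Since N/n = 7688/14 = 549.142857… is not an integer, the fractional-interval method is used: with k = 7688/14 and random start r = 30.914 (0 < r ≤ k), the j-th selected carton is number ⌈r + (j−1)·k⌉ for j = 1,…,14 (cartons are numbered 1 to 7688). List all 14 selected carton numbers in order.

j=1: r + 0k = 30.914 → ⌈·⌉ = 31
j=2: r + 1k = 580.056857… → ⌈·⌉ = 581
j=3: r + 2k = 1129.199714… → ⌈·⌉ = 1130
j=4: r + 3k = 1678.342571… → ⌈·⌉ = 1679
j=5: r + 4k = 2227.485428… → ⌈·⌉ = 2228
j=6: r + 5k = 2776.628285… → ⌈·⌉ = 2777
j=7: r + 6k = 3325.771142… → ⌈·⌉ = 3326
j=8: r + 7k = 3874.914 → ⌈·⌉ = 3875
j=9: r + 8k = 4424.056857… → ⌈·⌉ = 4425
j=10: r + 9k = 4973.199714… → ⌈·⌉ = 4974
j=11: r + 10k = 5522.342571… → ⌈·⌉ = 5523
j=12: r + 11k = 6071.485428… → ⌈·⌉ = 6072
j=13: r + 12k = 6620.628285… → ⌈·⌉ = 6621
j=14: r + 13k = 7169.771142… → ⌈·⌉ = 7170

31, 581, 1130, 1679, 2228, 2777, 3326, 3875, 4425, 4974, 5523, 6072, 6621, 7170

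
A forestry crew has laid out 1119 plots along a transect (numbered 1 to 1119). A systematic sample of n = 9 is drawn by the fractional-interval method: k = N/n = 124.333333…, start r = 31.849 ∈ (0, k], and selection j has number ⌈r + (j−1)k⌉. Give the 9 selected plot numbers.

32, 157, 281, 405, 530, 654, 778, 903, 1027

j=1: r + 0k = 31.849 → ⌈·⌉ = 32
j=2: r + 1k = 156.182333… → ⌈·⌉ = 157
j=3: r + 2k = 280.515666… → ⌈·⌉ = 281
j=4: r + 3k = 404.849 → ⌈·⌉ = 405
j=5: r + 4k = 529.182333… → ⌈·⌉ = 530
j=6: r + 5k = 653.515666… → ⌈·⌉ = 654
j=7: r + 6k = 777.849 → ⌈·⌉ = 778
j=8: r + 7k = 902.182333… → ⌈·⌉ = 903
j=9: r + 8k = 1026.515666… → ⌈·⌉ = 1027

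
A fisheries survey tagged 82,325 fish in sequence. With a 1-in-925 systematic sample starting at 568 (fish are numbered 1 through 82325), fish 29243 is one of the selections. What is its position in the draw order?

32

k = 925
position = (29243 − 568)/925 + 1 = 28675/925 + 1 = 31 + 1 = 32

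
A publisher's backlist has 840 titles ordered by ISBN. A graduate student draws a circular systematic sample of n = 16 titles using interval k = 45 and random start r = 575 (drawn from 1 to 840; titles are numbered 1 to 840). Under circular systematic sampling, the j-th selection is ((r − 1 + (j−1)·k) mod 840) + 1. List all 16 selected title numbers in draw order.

Selection 1: 575
Selection 2: 575 + 45 = 620
Selection 3: 620 + 45 = 665
Selection 4: 665 + 45 = 710
Selection 5: 710 + 45 = 755
Selection 6: 755 + 45 = 800
Selection 7: 800 + 45 = 845 → 845 − 840 = 5
Selection 8: 5 + 45 = 50
Selection 9: 50 + 45 = 95
Selection 10: 95 + 45 = 140
Selection 11: 140 + 45 = 185
Selection 12: 185 + 45 = 230
Selection 13: 230 + 45 = 275
Selection 14: 275 + 45 = 320
Selection 15: 320 + 45 = 365
Selection 16: 365 + 45 = 410

575, 620, 665, 710, 755, 800, 5, 50, 95, 140, 185, 230, 275, 320, 365, 410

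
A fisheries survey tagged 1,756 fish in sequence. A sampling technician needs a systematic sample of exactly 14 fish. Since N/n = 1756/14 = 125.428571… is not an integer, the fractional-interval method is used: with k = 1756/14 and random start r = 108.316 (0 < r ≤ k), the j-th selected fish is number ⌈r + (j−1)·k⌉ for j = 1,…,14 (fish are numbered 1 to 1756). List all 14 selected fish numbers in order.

109, 234, 360, 485, 611, 736, 861, 987, 1112, 1238, 1363, 1489, 1614, 1739

j=1: r + 0k = 108.316 → ⌈·⌉ = 109
j=2: r + 1k = 233.744571… → ⌈·⌉ = 234
j=3: r + 2k = 359.173142… → ⌈·⌉ = 360
j=4: r + 3k = 484.601714… → ⌈·⌉ = 485
j=5: r + 4k = 610.030285… → ⌈·⌉ = 611
j=6: r + 5k = 735.458857… → ⌈·⌉ = 736
j=7: r + 6k = 860.887428… → ⌈·⌉ = 861
j=8: r + 7k = 986.316 → ⌈·⌉ = 987
j=9: r + 8k = 1111.744571… → ⌈·⌉ = 1112
j=10: r + 9k = 1237.173142… → ⌈·⌉ = 1238
j=11: r + 10k = 1362.601714… → ⌈·⌉ = 1363
j=12: r + 11k = 1488.030285… → ⌈·⌉ = 1489
j=13: r + 12k = 1613.458857… → ⌈·⌉ = 1614
j=14: r + 13k = 1738.887428… → ⌈·⌉ = 1739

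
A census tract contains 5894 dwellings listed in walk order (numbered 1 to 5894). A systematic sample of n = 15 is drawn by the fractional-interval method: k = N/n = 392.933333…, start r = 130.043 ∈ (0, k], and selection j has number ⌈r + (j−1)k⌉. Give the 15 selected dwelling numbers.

j=1: r + 0k = 130.043 → ⌈·⌉ = 131
j=2: r + 1k = 522.976333… → ⌈·⌉ = 523
j=3: r + 2k = 915.909666… → ⌈·⌉ = 916
j=4: r + 3k = 1308.843 → ⌈·⌉ = 1309
j=5: r + 4k = 1701.776333… → ⌈·⌉ = 1702
j=6: r + 5k = 2094.709666… → ⌈·⌉ = 2095
j=7: r + 6k = 2487.643 → ⌈·⌉ = 2488
j=8: r + 7k = 2880.576333… → ⌈·⌉ = 2881
j=9: r + 8k = 3273.509666… → ⌈·⌉ = 3274
j=10: r + 9k = 3666.443 → ⌈·⌉ = 3667
j=11: r + 10k = 4059.376333… → ⌈·⌉ = 4060
j=12: r + 11k = 4452.309666… → ⌈·⌉ = 4453
j=13: r + 12k = 4845.243 → ⌈·⌉ = 4846
j=14: r + 13k = 5238.176333… → ⌈·⌉ = 5239
j=15: r + 14k = 5631.109666… → ⌈·⌉ = 5632

131, 523, 916, 1309, 1702, 2095, 2488, 2881, 3274, 3667, 4060, 4453, 4846, 5239, 5632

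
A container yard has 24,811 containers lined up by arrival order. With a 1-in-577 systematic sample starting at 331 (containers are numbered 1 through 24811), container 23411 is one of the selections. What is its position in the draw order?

41

k = 577
position = (23411 − 331)/577 + 1 = 23080/577 + 1 = 40 + 1 = 41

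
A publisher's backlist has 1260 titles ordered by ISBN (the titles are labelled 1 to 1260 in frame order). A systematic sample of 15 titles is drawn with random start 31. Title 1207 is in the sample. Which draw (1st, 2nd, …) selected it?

k = 1260/15 = 84
position = (1207 − 31)/84 + 1 = 1176/84 + 1 = 14 + 1 = 15

15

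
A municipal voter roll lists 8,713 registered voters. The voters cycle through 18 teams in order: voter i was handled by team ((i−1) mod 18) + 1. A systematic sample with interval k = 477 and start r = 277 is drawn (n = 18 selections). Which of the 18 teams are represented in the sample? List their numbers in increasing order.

Consecutive selections differ by k = 477, so their team numbers differ by 477 mod 18 = 9.
gcd(477, 18) = 9, so the sample visits 18/9 = 2 distinct residues mod 18.
Start 277 is team 7; the teams hit are 7, 16.

7, 16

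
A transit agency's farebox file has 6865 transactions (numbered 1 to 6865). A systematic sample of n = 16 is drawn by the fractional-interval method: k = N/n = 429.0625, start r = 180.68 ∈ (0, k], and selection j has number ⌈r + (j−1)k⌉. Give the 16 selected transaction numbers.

181, 610, 1039, 1468, 1897, 2326, 2756, 3185, 3614, 4043, 4472, 4901, 5330, 5759, 6188, 6617

j=1: r + 0k = 180.68 → ⌈·⌉ = 181
j=2: r + 1k = 609.7425 → ⌈·⌉ = 610
j=3: r + 2k = 1038.805 → ⌈·⌉ = 1039
j=4: r + 3k = 1467.8675 → ⌈·⌉ = 1468
j=5: r + 4k = 1896.93 → ⌈·⌉ = 1897
j=6: r + 5k = 2325.9925 → ⌈·⌉ = 2326
j=7: r + 6k = 2755.055 → ⌈·⌉ = 2756
j=8: r + 7k = 3184.1175 → ⌈·⌉ = 3185
j=9: r + 8k = 3613.18 → ⌈·⌉ = 3614
j=10: r + 9k = 4042.2425 → ⌈·⌉ = 4043
j=11: r + 10k = 4471.305 → ⌈·⌉ = 4472
j=12: r + 11k = 4900.3675 → ⌈·⌉ = 4901
j=13: r + 12k = 5329.43 → ⌈·⌉ = 5330
j=14: r + 13k = 5758.4925 → ⌈·⌉ = 5759
j=15: r + 14k = 6187.555 → ⌈·⌉ = 6188
j=16: r + 15k = 6616.6175 → ⌈·⌉ = 6617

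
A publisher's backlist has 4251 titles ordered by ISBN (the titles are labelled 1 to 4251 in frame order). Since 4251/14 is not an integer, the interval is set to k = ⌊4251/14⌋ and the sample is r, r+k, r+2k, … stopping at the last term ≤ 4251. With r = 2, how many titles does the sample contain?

k = ⌊4251/14⌋ = 303
Achieved size = ⌊(4251 − 2)/303⌋ + 1 = ⌊4249/303⌋ + 1 = 14 + 1 = 15
(last selection: 2 + 14×303 = 4244 ≤ 4251; next would be 4547 > 4251)

15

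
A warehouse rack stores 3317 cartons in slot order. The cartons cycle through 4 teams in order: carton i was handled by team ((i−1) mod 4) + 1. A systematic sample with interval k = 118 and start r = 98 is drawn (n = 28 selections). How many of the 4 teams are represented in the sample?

2

Consecutive selections differ by k = 118, so their team numbers differ by 118 mod 4 = 2.
gcd(118, 4) = 2, so the sample visits 4/2 = 2 distinct residues mod 4.
Start 98 is team 2; the teams hit are 2, 4.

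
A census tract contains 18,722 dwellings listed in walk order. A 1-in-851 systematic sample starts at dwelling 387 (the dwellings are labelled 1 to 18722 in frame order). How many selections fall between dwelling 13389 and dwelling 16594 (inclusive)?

k = 851
First selection ≥ 13389: 387 + ⌈(13389−387)/851⌉·851 = 387 + 16×851 = 14003
Last selection ≤ 16594: 387 + ⌊(16594−387)/851⌋·851 = 387 + 19×851 = 16556
Count = 19 − 16 + 1 = 4

4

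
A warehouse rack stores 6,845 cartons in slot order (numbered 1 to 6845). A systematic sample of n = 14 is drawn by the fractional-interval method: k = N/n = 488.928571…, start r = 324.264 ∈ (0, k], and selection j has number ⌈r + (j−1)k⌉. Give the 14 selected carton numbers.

325, 814, 1303, 1792, 2280, 2769, 3258, 3747, 4236, 4725, 5214, 5703, 6192, 6681

j=1: r + 0k = 324.264 → ⌈·⌉ = 325
j=2: r + 1k = 813.192571… → ⌈·⌉ = 814
j=3: r + 2k = 1302.121142… → ⌈·⌉ = 1303
j=4: r + 3k = 1791.049714… → ⌈·⌉ = 1792
j=5: r + 4k = 2279.978285… → ⌈·⌉ = 2280
j=6: r + 5k = 2768.906857… → ⌈·⌉ = 2769
j=7: r + 6k = 3257.835428… → ⌈·⌉ = 3258
j=8: r + 7k = 3746.764 → ⌈·⌉ = 3747
j=9: r + 8k = 4235.692571… → ⌈·⌉ = 4236
j=10: r + 9k = 4724.621142… → ⌈·⌉ = 4725
j=11: r + 10k = 5213.549714… → ⌈·⌉ = 5214
j=12: r + 11k = 5702.478285… → ⌈·⌉ = 5703
j=13: r + 12k = 6191.406857… → ⌈·⌉ = 6192
j=14: r + 13k = 6680.335428… → ⌈·⌉ = 6681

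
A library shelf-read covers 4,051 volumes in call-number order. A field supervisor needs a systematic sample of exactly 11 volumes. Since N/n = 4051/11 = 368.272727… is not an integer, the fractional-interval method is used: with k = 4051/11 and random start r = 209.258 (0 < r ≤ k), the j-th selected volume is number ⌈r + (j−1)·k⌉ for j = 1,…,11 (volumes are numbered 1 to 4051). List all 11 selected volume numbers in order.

j=1: r + 0k = 209.258 → ⌈·⌉ = 210
j=2: r + 1k = 577.530727… → ⌈·⌉ = 578
j=3: r + 2k = 945.803454… → ⌈·⌉ = 946
j=4: r + 3k = 1314.076181… → ⌈·⌉ = 1315
j=5: r + 4k = 1682.348909… → ⌈·⌉ = 1683
j=6: r + 5k = 2050.621636… → ⌈·⌉ = 2051
j=7: r + 6k = 2418.894363… → ⌈·⌉ = 2419
j=8: r + 7k = 2787.167090… → ⌈·⌉ = 2788
j=9: r + 8k = 3155.439818… → ⌈·⌉ = 3156
j=10: r + 9k = 3523.712545… → ⌈·⌉ = 3524
j=11: r + 10k = 3891.985272… → ⌈·⌉ = 3892

210, 578, 946, 1315, 1683, 2051, 2419, 2788, 3156, 3524, 3892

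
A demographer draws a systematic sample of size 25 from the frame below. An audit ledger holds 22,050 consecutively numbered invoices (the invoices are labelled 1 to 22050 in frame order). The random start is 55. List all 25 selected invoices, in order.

55, 937, 1819, 2701, 3583, 4465, 5347, 6229, 7111, 7993, 8875, 9757, 10639, 11521, 12403, 13285, 14167, 15049, 15931, 16813, 17695, 18577, 19459, 20341, 21223

k = N/n = 22050/25 = 882
invoice 1: 55
invoice 2: 55 + 882 = 937
invoice 3: 937 + 882 = 1819
invoice 4: 1819 + 882 = 2701
invoice 5: 2701 + 882 = 3583
invoice 6: 3583 + 882 = 4465
invoice 7: 4465 + 882 = 5347
invoice 8: 5347 + 882 = 6229
invoice 9: 6229 + 882 = 7111
invoice 10: 7111 + 882 = 7993
invoice 11: 7993 + 882 = 8875
invoice 12: 8875 + 882 = 9757
invoice 13: 9757 + 882 = 10639
invoice 14: 10639 + 882 = 11521
invoice 15: 11521 + 882 = 12403
invoice 16: 12403 + 882 = 13285
invoice 17: 13285 + 882 = 14167
invoice 18: 14167 + 882 = 15049
invoice 19: 15049 + 882 = 15931
invoice 20: 15931 + 882 = 16813
invoice 21: 16813 + 882 = 17695
invoice 22: 17695 + 882 = 18577
invoice 23: 18577 + 882 = 19459
invoice 24: 19459 + 882 = 20341
invoice 25: 20341 + 882 = 21223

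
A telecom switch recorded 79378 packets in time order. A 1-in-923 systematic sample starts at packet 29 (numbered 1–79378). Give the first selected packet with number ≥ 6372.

6490

k = 923
Steps past start: ⌈(6372 − 29)/923⌉ = ⌈6343/923⌉ = 7
Selected packet: 29 + 7×923 = 6490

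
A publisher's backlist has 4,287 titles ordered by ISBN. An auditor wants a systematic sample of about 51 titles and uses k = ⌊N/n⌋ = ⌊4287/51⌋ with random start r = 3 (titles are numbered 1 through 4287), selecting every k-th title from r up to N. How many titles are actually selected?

52

k = ⌊4287/51⌋ = 84
Achieved size = ⌊(4287 − 3)/84⌋ + 1 = ⌊4284/84⌋ + 1 = 51 + 1 = 52
(last selection: 3 + 51×84 = 4287 ≤ 4287; next would be 4371 > 4287)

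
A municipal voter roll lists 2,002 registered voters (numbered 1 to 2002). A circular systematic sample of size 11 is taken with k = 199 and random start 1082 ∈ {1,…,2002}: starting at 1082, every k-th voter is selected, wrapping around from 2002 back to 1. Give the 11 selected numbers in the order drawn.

Selection 1: 1082
Selection 2: 1082 + 199 = 1281
Selection 3: 1281 + 199 = 1480
Selection 4: 1480 + 199 = 1679
Selection 5: 1679 + 199 = 1878
Selection 6: 1878 + 199 = 2077 → 2077 − 2002 = 75
Selection 7: 75 + 199 = 274
Selection 8: 274 + 199 = 473
Selection 9: 473 + 199 = 672
Selection 10: 672 + 199 = 871
Selection 11: 871 + 199 = 1070

1082, 1281, 1480, 1679, 1878, 75, 274, 473, 672, 871, 1070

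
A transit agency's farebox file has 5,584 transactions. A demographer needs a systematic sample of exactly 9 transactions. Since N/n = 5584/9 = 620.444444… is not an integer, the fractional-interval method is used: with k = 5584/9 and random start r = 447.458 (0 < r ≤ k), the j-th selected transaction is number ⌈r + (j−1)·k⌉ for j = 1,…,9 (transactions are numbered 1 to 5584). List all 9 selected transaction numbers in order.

j=1: r + 0k = 447.458 → ⌈·⌉ = 448
j=2: r + 1k = 1067.902444… → ⌈·⌉ = 1068
j=3: r + 2k = 1688.346888… → ⌈·⌉ = 1689
j=4: r + 3k = 2308.791333… → ⌈·⌉ = 2309
j=5: r + 4k = 2929.235777… → ⌈·⌉ = 2930
j=6: r + 5k = 3549.680222… → ⌈·⌉ = 3550
j=7: r + 6k = 4170.124666… → ⌈·⌉ = 4171
j=8: r + 7k = 4790.569111… → ⌈·⌉ = 4791
j=9: r + 8k = 5411.013555… → ⌈·⌉ = 5412

448, 1068, 1689, 2309, 2930, 3550, 4171, 4791, 5412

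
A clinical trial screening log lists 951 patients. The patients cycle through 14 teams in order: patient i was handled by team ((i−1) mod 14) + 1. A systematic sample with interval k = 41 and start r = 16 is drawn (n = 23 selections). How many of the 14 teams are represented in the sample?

Consecutive selections differ by k = 41, so their team numbers differ by 41 mod 14 = 13.
gcd(41, 14) = 1, so the sample visits 14/1 = 14 distinct residues mod 14.
Start 16 is team 2; the teams hit are 1, 2, 3, 4, 5, 6, 7, 8, 9, 10, 11, 12, 13, 14.

14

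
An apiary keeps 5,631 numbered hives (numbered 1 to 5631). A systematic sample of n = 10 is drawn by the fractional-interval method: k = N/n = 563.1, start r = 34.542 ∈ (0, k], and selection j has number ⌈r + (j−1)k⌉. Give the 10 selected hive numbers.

j=1: r + 0k = 34.542 → ⌈·⌉ = 35
j=2: r + 1k = 597.642 → ⌈·⌉ = 598
j=3: r + 2k = 1160.742 → ⌈·⌉ = 1161
j=4: r + 3k = 1723.842 → ⌈·⌉ = 1724
j=5: r + 4k = 2286.942 → ⌈·⌉ = 2287
j=6: r + 5k = 2850.042 → ⌈·⌉ = 2851
j=7: r + 6k = 3413.142 → ⌈·⌉ = 3414
j=8: r + 7k = 3976.242 → ⌈·⌉ = 3977
j=9: r + 8k = 4539.342 → ⌈·⌉ = 4540
j=10: r + 9k = 5102.442 → ⌈·⌉ = 5103

35, 598, 1161, 1724, 2287, 2851, 3414, 3977, 4540, 5103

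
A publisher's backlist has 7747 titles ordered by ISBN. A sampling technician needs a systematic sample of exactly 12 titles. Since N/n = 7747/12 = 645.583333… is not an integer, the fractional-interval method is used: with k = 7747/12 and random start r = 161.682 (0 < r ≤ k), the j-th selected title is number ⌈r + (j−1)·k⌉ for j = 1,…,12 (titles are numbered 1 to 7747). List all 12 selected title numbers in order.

j=1: r + 0k = 161.682 → ⌈·⌉ = 162
j=2: r + 1k = 807.265333… → ⌈·⌉ = 808
j=3: r + 2k = 1452.848666… → ⌈·⌉ = 1453
j=4: r + 3k = 2098.432 → ⌈·⌉ = 2099
j=5: r + 4k = 2744.015333… → ⌈·⌉ = 2745
j=6: r + 5k = 3389.598666… → ⌈·⌉ = 3390
j=7: r + 6k = 4035.182 → ⌈·⌉ = 4036
j=8: r + 7k = 4680.765333… → ⌈·⌉ = 4681
j=9: r + 8k = 5326.348666… → ⌈·⌉ = 5327
j=10: r + 9k = 5971.932 → ⌈·⌉ = 5972
j=11: r + 10k = 6617.515333… → ⌈·⌉ = 6618
j=12: r + 11k = 7263.098666… → ⌈·⌉ = 7264

162, 808, 1453, 2099, 2745, 3390, 4036, 4681, 5327, 5972, 6618, 7264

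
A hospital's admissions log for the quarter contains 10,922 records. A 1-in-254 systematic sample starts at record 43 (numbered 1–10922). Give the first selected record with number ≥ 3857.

4107

k = 254
Steps past start: ⌈(3857 − 43)/254⌉ = ⌈3814/254⌉ = 16
Selected record: 43 + 16×254 = 4107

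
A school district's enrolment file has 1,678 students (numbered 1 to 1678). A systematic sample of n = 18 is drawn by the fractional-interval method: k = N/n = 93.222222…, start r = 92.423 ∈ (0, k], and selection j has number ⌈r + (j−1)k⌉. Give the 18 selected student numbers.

93, 186, 279, 373, 466, 559, 652, 745, 839, 932, 1025, 1118, 1212, 1305, 1398, 1491, 1584, 1678

j=1: r + 0k = 92.423 → ⌈·⌉ = 93
j=2: r + 1k = 185.645222… → ⌈·⌉ = 186
j=3: r + 2k = 278.867444… → ⌈·⌉ = 279
j=4: r + 3k = 372.089666… → ⌈·⌉ = 373
j=5: r + 4k = 465.311888… → ⌈·⌉ = 466
j=6: r + 5k = 558.534111… → ⌈·⌉ = 559
j=7: r + 6k = 651.756333… → ⌈·⌉ = 652
j=8: r + 7k = 744.978555… → ⌈·⌉ = 745
j=9: r + 8k = 838.200777… → ⌈·⌉ = 839
j=10: r + 9k = 931.423 → ⌈·⌉ = 932
j=11: r + 10k = 1024.645222… → ⌈·⌉ = 1025
j=12: r + 11k = 1117.867444… → ⌈·⌉ = 1118
j=13: r + 12k = 1211.089666… → ⌈·⌉ = 1212
j=14: r + 13k = 1304.311888… → ⌈·⌉ = 1305
j=15: r + 14k = 1397.534111… → ⌈·⌉ = 1398
j=16: r + 15k = 1490.756333… → ⌈·⌉ = 1491
j=17: r + 16k = 1583.978555… → ⌈·⌉ = 1584
j=18: r + 17k = 1677.200777… → ⌈·⌉ = 1678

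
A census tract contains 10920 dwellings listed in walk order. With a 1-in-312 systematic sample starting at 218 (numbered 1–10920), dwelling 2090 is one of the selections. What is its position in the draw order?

k = 312
position = (2090 − 218)/312 + 1 = 1872/312 + 1 = 6 + 1 = 7

7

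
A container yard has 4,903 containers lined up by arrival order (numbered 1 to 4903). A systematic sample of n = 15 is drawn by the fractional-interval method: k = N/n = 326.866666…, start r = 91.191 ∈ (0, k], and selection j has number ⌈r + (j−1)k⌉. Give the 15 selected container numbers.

j=1: r + 0k = 91.191 → ⌈·⌉ = 92
j=2: r + 1k = 418.057666… → ⌈·⌉ = 419
j=3: r + 2k = 744.924333… → ⌈·⌉ = 745
j=4: r + 3k = 1071.791 → ⌈·⌉ = 1072
j=5: r + 4k = 1398.657666… → ⌈·⌉ = 1399
j=6: r + 5k = 1725.524333… → ⌈·⌉ = 1726
j=7: r + 6k = 2052.391 → ⌈·⌉ = 2053
j=8: r + 7k = 2379.257666… → ⌈·⌉ = 2380
j=9: r + 8k = 2706.124333… → ⌈·⌉ = 2707
j=10: r + 9k = 3032.991 → ⌈·⌉ = 3033
j=11: r + 10k = 3359.857666… → ⌈·⌉ = 3360
j=12: r + 11k = 3686.724333… → ⌈·⌉ = 3687
j=13: r + 12k = 4013.591 → ⌈·⌉ = 4014
j=14: r + 13k = 4340.457666… → ⌈·⌉ = 4341
j=15: r + 14k = 4667.324333… → ⌈·⌉ = 4668

92, 419, 745, 1072, 1399, 1726, 2053, 2380, 2707, 3033, 3360, 3687, 4014, 4341, 4668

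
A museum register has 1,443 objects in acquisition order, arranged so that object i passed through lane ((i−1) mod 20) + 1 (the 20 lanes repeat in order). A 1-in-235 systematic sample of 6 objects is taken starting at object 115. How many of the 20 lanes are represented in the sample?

Consecutive selections differ by k = 235, so their lane numbers differ by 235 mod 20 = 15.
gcd(235, 20) = 5, so the sample visits 20/5 = 4 distinct residues mod 20.
Start 115 is lane 15; the lanes hit are 5, 10, 15, 20.

4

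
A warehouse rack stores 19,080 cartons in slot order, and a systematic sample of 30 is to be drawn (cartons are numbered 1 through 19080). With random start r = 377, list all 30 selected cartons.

377, 1013, 1649, 2285, 2921, 3557, 4193, 4829, 5465, 6101, 6737, 7373, 8009, 8645, 9281, 9917, 10553, 11189, 11825, 12461, 13097, 13733, 14369, 15005, 15641, 16277, 16913, 17549, 18185, 18821

k = N/n = 19080/30 = 636
carton 1: 377
carton 2: 377 + 636 = 1013
carton 3: 1013 + 636 = 1649
carton 4: 1649 + 636 = 2285
carton 5: 2285 + 636 = 2921
carton 6: 2921 + 636 = 3557
carton 7: 3557 + 636 = 4193
carton 8: 4193 + 636 = 4829
carton 9: 4829 + 636 = 5465
carton 10: 5465 + 636 = 6101
carton 11: 6101 + 636 = 6737
carton 12: 6737 + 636 = 7373
carton 13: 7373 + 636 = 8009
carton 14: 8009 + 636 = 8645
carton 15: 8645 + 636 = 9281
carton 16: 9281 + 636 = 9917
carton 17: 9917 + 636 = 10553
carton 18: 10553 + 636 = 11189
carton 19: 11189 + 636 = 11825
carton 20: 11825 + 636 = 12461
carton 21: 12461 + 636 = 13097
carton 22: 13097 + 636 = 13733
carton 23: 13733 + 636 = 14369
carton 24: 14369 + 636 = 15005
carton 25: 15005 + 636 = 15641
carton 26: 15641 + 636 = 16277
carton 27: 16277 + 636 = 16913
carton 28: 16913 + 636 = 17549
carton 29: 17549 + 636 = 18185
carton 30: 18185 + 636 = 18821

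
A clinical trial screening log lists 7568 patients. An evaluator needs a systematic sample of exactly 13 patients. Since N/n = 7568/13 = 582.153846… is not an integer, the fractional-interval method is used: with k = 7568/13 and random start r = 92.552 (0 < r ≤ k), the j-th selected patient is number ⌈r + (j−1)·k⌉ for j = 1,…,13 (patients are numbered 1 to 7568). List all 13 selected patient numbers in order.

93, 675, 1257, 1840, 2422, 3004, 3586, 4168, 4750, 5332, 5915, 6497, 7079

j=1: r + 0k = 92.552 → ⌈·⌉ = 93
j=2: r + 1k = 674.705846… → ⌈·⌉ = 675
j=3: r + 2k = 1256.859692… → ⌈·⌉ = 1257
j=4: r + 3k = 1839.013538… → ⌈·⌉ = 1840
j=5: r + 4k = 2421.167384… → ⌈·⌉ = 2422
j=6: r + 5k = 3003.321230… → ⌈·⌉ = 3004
j=7: r + 6k = 3585.475076… → ⌈·⌉ = 3586
j=8: r + 7k = 4167.628923… → ⌈·⌉ = 4168
j=9: r + 8k = 4749.782769… → ⌈·⌉ = 4750
j=10: r + 9k = 5331.936615… → ⌈·⌉ = 5332
j=11: r + 10k = 5914.090461… → ⌈·⌉ = 5915
j=12: r + 11k = 6496.244307… → ⌈·⌉ = 6497
j=13: r + 12k = 7078.398153… → ⌈·⌉ = 7079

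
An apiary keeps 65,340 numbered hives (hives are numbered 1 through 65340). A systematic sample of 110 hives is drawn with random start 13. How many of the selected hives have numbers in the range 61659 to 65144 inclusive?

k = 65340/110 = 594
First selection ≥ 61659: 13 + ⌈(61659−13)/594⌉·594 = 13 + 104×594 = 61789
Last selection ≤ 65144: 13 + ⌊(65144−13)/594⌋·594 = 13 + 109×594 = 64759
Count = 109 − 104 + 1 = 6

6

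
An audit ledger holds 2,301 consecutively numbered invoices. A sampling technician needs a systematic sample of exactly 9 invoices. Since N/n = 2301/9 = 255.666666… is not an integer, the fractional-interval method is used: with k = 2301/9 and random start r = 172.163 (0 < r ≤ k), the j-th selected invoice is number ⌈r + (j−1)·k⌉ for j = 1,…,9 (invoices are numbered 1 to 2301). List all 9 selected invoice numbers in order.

173, 428, 684, 940, 1195, 1451, 1707, 1962, 2218

j=1: r + 0k = 172.163 → ⌈·⌉ = 173
j=2: r + 1k = 427.829666… → ⌈·⌉ = 428
j=3: r + 2k = 683.496333… → ⌈·⌉ = 684
j=4: r + 3k = 939.163 → ⌈·⌉ = 940
j=5: r + 4k = 1194.829666… → ⌈·⌉ = 1195
j=6: r + 5k = 1450.496333… → ⌈·⌉ = 1451
j=7: r + 6k = 1706.163 → ⌈·⌉ = 1707
j=8: r + 7k = 1961.829666… → ⌈·⌉ = 1962
j=9: r + 8k = 2217.496333… → ⌈·⌉ = 2218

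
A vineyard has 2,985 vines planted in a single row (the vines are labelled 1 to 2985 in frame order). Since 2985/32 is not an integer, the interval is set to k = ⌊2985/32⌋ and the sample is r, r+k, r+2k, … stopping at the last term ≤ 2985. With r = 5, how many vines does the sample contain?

k = ⌊2985/32⌋ = 93
Achieved size = ⌊(2985 − 5)/93⌋ + 1 = ⌊2980/93⌋ + 1 = 32 + 1 = 33
(last selection: 5 + 32×93 = 2981 ≤ 2985; next would be 3074 > 2985)

33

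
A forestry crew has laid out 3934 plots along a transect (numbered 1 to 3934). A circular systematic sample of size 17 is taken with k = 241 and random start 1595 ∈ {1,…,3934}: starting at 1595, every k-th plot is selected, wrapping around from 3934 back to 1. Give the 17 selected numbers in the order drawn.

1595, 1836, 2077, 2318, 2559, 2800, 3041, 3282, 3523, 3764, 71, 312, 553, 794, 1035, 1276, 1517

Selection 1: 1595
Selection 2: 1595 + 241 = 1836
Selection 3: 1836 + 241 = 2077
Selection 4: 2077 + 241 = 2318
Selection 5: 2318 + 241 = 2559
Selection 6: 2559 + 241 = 2800
Selection 7: 2800 + 241 = 3041
Selection 8: 3041 + 241 = 3282
Selection 9: 3282 + 241 = 3523
Selection 10: 3523 + 241 = 3764
Selection 11: 3764 + 241 = 4005 → 4005 − 3934 = 71
Selection 12: 71 + 241 = 312
Selection 13: 312 + 241 = 553
Selection 14: 553 + 241 = 794
Selection 15: 794 + 241 = 1035
Selection 16: 1035 + 241 = 1276
Selection 17: 1276 + 241 = 1517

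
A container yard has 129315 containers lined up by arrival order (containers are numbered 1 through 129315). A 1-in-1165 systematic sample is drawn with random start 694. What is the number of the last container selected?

k = 1165
111th selection = r + (111−1)·k = 694 + 110×1165 = 694 + 128150 = 128844

128844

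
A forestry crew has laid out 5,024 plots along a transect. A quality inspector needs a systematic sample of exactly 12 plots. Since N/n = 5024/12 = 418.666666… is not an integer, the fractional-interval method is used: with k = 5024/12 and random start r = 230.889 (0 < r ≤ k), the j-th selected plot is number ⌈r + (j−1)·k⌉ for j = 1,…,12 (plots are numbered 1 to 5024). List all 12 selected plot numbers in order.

231, 650, 1069, 1487, 1906, 2325, 2743, 3162, 3581, 3999, 4418, 4837

j=1: r + 0k = 230.889 → ⌈·⌉ = 231
j=2: r + 1k = 649.555666… → ⌈·⌉ = 650
j=3: r + 2k = 1068.222333… → ⌈·⌉ = 1069
j=4: r + 3k = 1486.889 → ⌈·⌉ = 1487
j=5: r + 4k = 1905.555666… → ⌈·⌉ = 1906
j=6: r + 5k = 2324.222333… → ⌈·⌉ = 2325
j=7: r + 6k = 2742.889 → ⌈·⌉ = 2743
j=8: r + 7k = 3161.555666… → ⌈·⌉ = 3162
j=9: r + 8k = 3580.222333… → ⌈·⌉ = 3581
j=10: r + 9k = 3998.889 → ⌈·⌉ = 3999
j=11: r + 10k = 4417.555666… → ⌈·⌉ = 4418
j=12: r + 11k = 4836.222333… → ⌈·⌉ = 4837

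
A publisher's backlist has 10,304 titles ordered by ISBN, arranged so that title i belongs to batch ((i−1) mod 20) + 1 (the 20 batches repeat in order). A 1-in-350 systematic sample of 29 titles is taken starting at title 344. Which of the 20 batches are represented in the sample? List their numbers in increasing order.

4, 14

Consecutive selections differ by k = 350, so their batch numbers differ by 350 mod 20 = 10.
gcd(350, 20) = 10, so the sample visits 20/10 = 2 distinct residues mod 20.
Start 344 is batch 4; the batches hit are 4, 14.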